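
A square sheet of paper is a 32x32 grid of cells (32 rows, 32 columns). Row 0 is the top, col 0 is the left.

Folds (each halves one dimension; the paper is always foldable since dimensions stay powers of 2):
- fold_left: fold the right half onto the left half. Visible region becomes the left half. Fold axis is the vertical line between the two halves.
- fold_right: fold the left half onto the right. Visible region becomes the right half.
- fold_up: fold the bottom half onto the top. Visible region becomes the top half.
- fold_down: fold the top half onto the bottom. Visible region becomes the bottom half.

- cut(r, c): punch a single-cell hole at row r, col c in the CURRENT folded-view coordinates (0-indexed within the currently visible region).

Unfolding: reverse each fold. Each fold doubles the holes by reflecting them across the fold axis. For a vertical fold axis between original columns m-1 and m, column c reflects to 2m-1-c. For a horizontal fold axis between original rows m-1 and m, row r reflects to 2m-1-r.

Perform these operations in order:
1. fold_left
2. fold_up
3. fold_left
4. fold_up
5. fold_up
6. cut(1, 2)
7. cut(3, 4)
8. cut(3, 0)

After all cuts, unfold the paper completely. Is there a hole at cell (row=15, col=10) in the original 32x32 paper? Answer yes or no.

Op 1 fold_left: fold axis v@16; visible region now rows[0,32) x cols[0,16) = 32x16
Op 2 fold_up: fold axis h@16; visible region now rows[0,16) x cols[0,16) = 16x16
Op 3 fold_left: fold axis v@8; visible region now rows[0,16) x cols[0,8) = 16x8
Op 4 fold_up: fold axis h@8; visible region now rows[0,8) x cols[0,8) = 8x8
Op 5 fold_up: fold axis h@4; visible region now rows[0,4) x cols[0,8) = 4x8
Op 6 cut(1, 2): punch at orig (1,2); cuts so far [(1, 2)]; region rows[0,4) x cols[0,8) = 4x8
Op 7 cut(3, 4): punch at orig (3,4); cuts so far [(1, 2), (3, 4)]; region rows[0,4) x cols[0,8) = 4x8
Op 8 cut(3, 0): punch at orig (3,0); cuts so far [(1, 2), (3, 0), (3, 4)]; region rows[0,4) x cols[0,8) = 4x8
Unfold 1 (reflect across h@4): 6 holes -> [(1, 2), (3, 0), (3, 4), (4, 0), (4, 4), (6, 2)]
Unfold 2 (reflect across h@8): 12 holes -> [(1, 2), (3, 0), (3, 4), (4, 0), (4, 4), (6, 2), (9, 2), (11, 0), (11, 4), (12, 0), (12, 4), (14, 2)]
Unfold 3 (reflect across v@8): 24 holes -> [(1, 2), (1, 13), (3, 0), (3, 4), (3, 11), (3, 15), (4, 0), (4, 4), (4, 11), (4, 15), (6, 2), (6, 13), (9, 2), (9, 13), (11, 0), (11, 4), (11, 11), (11, 15), (12, 0), (12, 4), (12, 11), (12, 15), (14, 2), (14, 13)]
Unfold 4 (reflect across h@16): 48 holes -> [(1, 2), (1, 13), (3, 0), (3, 4), (3, 11), (3, 15), (4, 0), (4, 4), (4, 11), (4, 15), (6, 2), (6, 13), (9, 2), (9, 13), (11, 0), (11, 4), (11, 11), (11, 15), (12, 0), (12, 4), (12, 11), (12, 15), (14, 2), (14, 13), (17, 2), (17, 13), (19, 0), (19, 4), (19, 11), (19, 15), (20, 0), (20, 4), (20, 11), (20, 15), (22, 2), (22, 13), (25, 2), (25, 13), (27, 0), (27, 4), (27, 11), (27, 15), (28, 0), (28, 4), (28, 11), (28, 15), (30, 2), (30, 13)]
Unfold 5 (reflect across v@16): 96 holes -> [(1, 2), (1, 13), (1, 18), (1, 29), (3, 0), (3, 4), (3, 11), (3, 15), (3, 16), (3, 20), (3, 27), (3, 31), (4, 0), (4, 4), (4, 11), (4, 15), (4, 16), (4, 20), (4, 27), (4, 31), (6, 2), (6, 13), (6, 18), (6, 29), (9, 2), (9, 13), (9, 18), (9, 29), (11, 0), (11, 4), (11, 11), (11, 15), (11, 16), (11, 20), (11, 27), (11, 31), (12, 0), (12, 4), (12, 11), (12, 15), (12, 16), (12, 20), (12, 27), (12, 31), (14, 2), (14, 13), (14, 18), (14, 29), (17, 2), (17, 13), (17, 18), (17, 29), (19, 0), (19, 4), (19, 11), (19, 15), (19, 16), (19, 20), (19, 27), (19, 31), (20, 0), (20, 4), (20, 11), (20, 15), (20, 16), (20, 20), (20, 27), (20, 31), (22, 2), (22, 13), (22, 18), (22, 29), (25, 2), (25, 13), (25, 18), (25, 29), (27, 0), (27, 4), (27, 11), (27, 15), (27, 16), (27, 20), (27, 27), (27, 31), (28, 0), (28, 4), (28, 11), (28, 15), (28, 16), (28, 20), (28, 27), (28, 31), (30, 2), (30, 13), (30, 18), (30, 29)]
Holes: [(1, 2), (1, 13), (1, 18), (1, 29), (3, 0), (3, 4), (3, 11), (3, 15), (3, 16), (3, 20), (3, 27), (3, 31), (4, 0), (4, 4), (4, 11), (4, 15), (4, 16), (4, 20), (4, 27), (4, 31), (6, 2), (6, 13), (6, 18), (6, 29), (9, 2), (9, 13), (9, 18), (9, 29), (11, 0), (11, 4), (11, 11), (11, 15), (11, 16), (11, 20), (11, 27), (11, 31), (12, 0), (12, 4), (12, 11), (12, 15), (12, 16), (12, 20), (12, 27), (12, 31), (14, 2), (14, 13), (14, 18), (14, 29), (17, 2), (17, 13), (17, 18), (17, 29), (19, 0), (19, 4), (19, 11), (19, 15), (19, 16), (19, 20), (19, 27), (19, 31), (20, 0), (20, 4), (20, 11), (20, 15), (20, 16), (20, 20), (20, 27), (20, 31), (22, 2), (22, 13), (22, 18), (22, 29), (25, 2), (25, 13), (25, 18), (25, 29), (27, 0), (27, 4), (27, 11), (27, 15), (27, 16), (27, 20), (27, 27), (27, 31), (28, 0), (28, 4), (28, 11), (28, 15), (28, 16), (28, 20), (28, 27), (28, 31), (30, 2), (30, 13), (30, 18), (30, 29)]

Answer: no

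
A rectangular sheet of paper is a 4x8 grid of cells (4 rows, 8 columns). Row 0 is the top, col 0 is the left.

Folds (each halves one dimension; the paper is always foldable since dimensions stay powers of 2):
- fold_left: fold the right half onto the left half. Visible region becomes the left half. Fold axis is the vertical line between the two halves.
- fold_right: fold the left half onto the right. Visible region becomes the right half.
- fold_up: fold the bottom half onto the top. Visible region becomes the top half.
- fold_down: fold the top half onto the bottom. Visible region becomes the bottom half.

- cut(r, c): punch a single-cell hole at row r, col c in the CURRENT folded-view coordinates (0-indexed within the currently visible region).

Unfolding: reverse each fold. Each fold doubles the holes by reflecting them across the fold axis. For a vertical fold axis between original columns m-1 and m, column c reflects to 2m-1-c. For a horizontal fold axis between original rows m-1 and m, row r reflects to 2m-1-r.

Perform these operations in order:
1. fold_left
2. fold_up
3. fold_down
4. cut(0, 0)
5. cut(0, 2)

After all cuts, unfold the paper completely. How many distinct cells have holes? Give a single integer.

Answer: 16

Derivation:
Op 1 fold_left: fold axis v@4; visible region now rows[0,4) x cols[0,4) = 4x4
Op 2 fold_up: fold axis h@2; visible region now rows[0,2) x cols[0,4) = 2x4
Op 3 fold_down: fold axis h@1; visible region now rows[1,2) x cols[0,4) = 1x4
Op 4 cut(0, 0): punch at orig (1,0); cuts so far [(1, 0)]; region rows[1,2) x cols[0,4) = 1x4
Op 5 cut(0, 2): punch at orig (1,2); cuts so far [(1, 0), (1, 2)]; region rows[1,2) x cols[0,4) = 1x4
Unfold 1 (reflect across h@1): 4 holes -> [(0, 0), (0, 2), (1, 0), (1, 2)]
Unfold 2 (reflect across h@2): 8 holes -> [(0, 0), (0, 2), (1, 0), (1, 2), (2, 0), (2, 2), (3, 0), (3, 2)]
Unfold 3 (reflect across v@4): 16 holes -> [(0, 0), (0, 2), (0, 5), (0, 7), (1, 0), (1, 2), (1, 5), (1, 7), (2, 0), (2, 2), (2, 5), (2, 7), (3, 0), (3, 2), (3, 5), (3, 7)]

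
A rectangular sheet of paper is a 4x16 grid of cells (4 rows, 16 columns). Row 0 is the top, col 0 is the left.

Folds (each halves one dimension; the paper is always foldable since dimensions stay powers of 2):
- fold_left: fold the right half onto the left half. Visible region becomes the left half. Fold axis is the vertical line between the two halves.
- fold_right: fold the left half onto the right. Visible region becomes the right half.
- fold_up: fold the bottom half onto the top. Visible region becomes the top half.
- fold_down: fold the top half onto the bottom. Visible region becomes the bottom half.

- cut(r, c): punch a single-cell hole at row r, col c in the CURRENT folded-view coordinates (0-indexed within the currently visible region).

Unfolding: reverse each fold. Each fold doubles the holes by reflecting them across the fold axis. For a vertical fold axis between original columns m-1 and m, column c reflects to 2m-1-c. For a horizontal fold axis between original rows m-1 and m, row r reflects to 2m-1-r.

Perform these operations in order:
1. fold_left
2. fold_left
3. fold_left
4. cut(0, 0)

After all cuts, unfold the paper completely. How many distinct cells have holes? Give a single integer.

Answer: 8

Derivation:
Op 1 fold_left: fold axis v@8; visible region now rows[0,4) x cols[0,8) = 4x8
Op 2 fold_left: fold axis v@4; visible region now rows[0,4) x cols[0,4) = 4x4
Op 3 fold_left: fold axis v@2; visible region now rows[0,4) x cols[0,2) = 4x2
Op 4 cut(0, 0): punch at orig (0,0); cuts so far [(0, 0)]; region rows[0,4) x cols[0,2) = 4x2
Unfold 1 (reflect across v@2): 2 holes -> [(0, 0), (0, 3)]
Unfold 2 (reflect across v@4): 4 holes -> [(0, 0), (0, 3), (0, 4), (0, 7)]
Unfold 3 (reflect across v@8): 8 holes -> [(0, 0), (0, 3), (0, 4), (0, 7), (0, 8), (0, 11), (0, 12), (0, 15)]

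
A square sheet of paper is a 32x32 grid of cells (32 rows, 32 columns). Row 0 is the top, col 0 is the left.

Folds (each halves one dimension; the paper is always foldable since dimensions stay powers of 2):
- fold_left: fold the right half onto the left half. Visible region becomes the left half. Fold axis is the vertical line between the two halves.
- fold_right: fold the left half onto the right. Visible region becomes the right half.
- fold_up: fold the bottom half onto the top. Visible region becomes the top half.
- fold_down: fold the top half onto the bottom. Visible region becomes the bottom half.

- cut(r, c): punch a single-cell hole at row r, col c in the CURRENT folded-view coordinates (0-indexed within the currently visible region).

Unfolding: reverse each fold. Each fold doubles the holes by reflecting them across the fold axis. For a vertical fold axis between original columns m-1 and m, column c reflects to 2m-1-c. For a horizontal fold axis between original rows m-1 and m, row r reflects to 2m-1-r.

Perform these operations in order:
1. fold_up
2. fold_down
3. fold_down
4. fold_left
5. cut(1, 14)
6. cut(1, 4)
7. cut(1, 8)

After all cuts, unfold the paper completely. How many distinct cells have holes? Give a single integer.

Answer: 48

Derivation:
Op 1 fold_up: fold axis h@16; visible region now rows[0,16) x cols[0,32) = 16x32
Op 2 fold_down: fold axis h@8; visible region now rows[8,16) x cols[0,32) = 8x32
Op 3 fold_down: fold axis h@12; visible region now rows[12,16) x cols[0,32) = 4x32
Op 4 fold_left: fold axis v@16; visible region now rows[12,16) x cols[0,16) = 4x16
Op 5 cut(1, 14): punch at orig (13,14); cuts so far [(13, 14)]; region rows[12,16) x cols[0,16) = 4x16
Op 6 cut(1, 4): punch at orig (13,4); cuts so far [(13, 4), (13, 14)]; region rows[12,16) x cols[0,16) = 4x16
Op 7 cut(1, 8): punch at orig (13,8); cuts so far [(13, 4), (13, 8), (13, 14)]; region rows[12,16) x cols[0,16) = 4x16
Unfold 1 (reflect across v@16): 6 holes -> [(13, 4), (13, 8), (13, 14), (13, 17), (13, 23), (13, 27)]
Unfold 2 (reflect across h@12): 12 holes -> [(10, 4), (10, 8), (10, 14), (10, 17), (10, 23), (10, 27), (13, 4), (13, 8), (13, 14), (13, 17), (13, 23), (13, 27)]
Unfold 3 (reflect across h@8): 24 holes -> [(2, 4), (2, 8), (2, 14), (2, 17), (2, 23), (2, 27), (5, 4), (5, 8), (5, 14), (5, 17), (5, 23), (5, 27), (10, 4), (10, 8), (10, 14), (10, 17), (10, 23), (10, 27), (13, 4), (13, 8), (13, 14), (13, 17), (13, 23), (13, 27)]
Unfold 4 (reflect across h@16): 48 holes -> [(2, 4), (2, 8), (2, 14), (2, 17), (2, 23), (2, 27), (5, 4), (5, 8), (5, 14), (5, 17), (5, 23), (5, 27), (10, 4), (10, 8), (10, 14), (10, 17), (10, 23), (10, 27), (13, 4), (13, 8), (13, 14), (13, 17), (13, 23), (13, 27), (18, 4), (18, 8), (18, 14), (18, 17), (18, 23), (18, 27), (21, 4), (21, 8), (21, 14), (21, 17), (21, 23), (21, 27), (26, 4), (26, 8), (26, 14), (26, 17), (26, 23), (26, 27), (29, 4), (29, 8), (29, 14), (29, 17), (29, 23), (29, 27)]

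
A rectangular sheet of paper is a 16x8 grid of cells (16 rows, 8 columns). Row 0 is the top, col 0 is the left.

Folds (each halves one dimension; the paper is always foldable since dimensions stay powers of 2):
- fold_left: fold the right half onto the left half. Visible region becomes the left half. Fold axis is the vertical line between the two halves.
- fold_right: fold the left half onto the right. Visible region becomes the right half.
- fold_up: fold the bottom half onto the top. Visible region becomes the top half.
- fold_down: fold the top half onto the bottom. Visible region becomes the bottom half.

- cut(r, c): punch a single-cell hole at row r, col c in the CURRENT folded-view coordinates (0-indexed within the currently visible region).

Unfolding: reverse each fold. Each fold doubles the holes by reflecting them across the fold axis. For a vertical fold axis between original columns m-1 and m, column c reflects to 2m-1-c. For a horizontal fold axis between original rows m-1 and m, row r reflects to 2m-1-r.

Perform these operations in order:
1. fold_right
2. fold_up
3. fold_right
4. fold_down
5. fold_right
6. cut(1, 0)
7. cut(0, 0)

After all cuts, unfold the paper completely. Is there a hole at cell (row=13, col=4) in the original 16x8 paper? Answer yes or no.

Answer: yes

Derivation:
Op 1 fold_right: fold axis v@4; visible region now rows[0,16) x cols[4,8) = 16x4
Op 2 fold_up: fold axis h@8; visible region now rows[0,8) x cols[4,8) = 8x4
Op 3 fold_right: fold axis v@6; visible region now rows[0,8) x cols[6,8) = 8x2
Op 4 fold_down: fold axis h@4; visible region now rows[4,8) x cols[6,8) = 4x2
Op 5 fold_right: fold axis v@7; visible region now rows[4,8) x cols[7,8) = 4x1
Op 6 cut(1, 0): punch at orig (5,7); cuts so far [(5, 7)]; region rows[4,8) x cols[7,8) = 4x1
Op 7 cut(0, 0): punch at orig (4,7); cuts so far [(4, 7), (5, 7)]; region rows[4,8) x cols[7,8) = 4x1
Unfold 1 (reflect across v@7): 4 holes -> [(4, 6), (4, 7), (5, 6), (5, 7)]
Unfold 2 (reflect across h@4): 8 holes -> [(2, 6), (2, 7), (3, 6), (3, 7), (4, 6), (4, 7), (5, 6), (5, 7)]
Unfold 3 (reflect across v@6): 16 holes -> [(2, 4), (2, 5), (2, 6), (2, 7), (3, 4), (3, 5), (3, 6), (3, 7), (4, 4), (4, 5), (4, 6), (4, 7), (5, 4), (5, 5), (5, 6), (5, 7)]
Unfold 4 (reflect across h@8): 32 holes -> [(2, 4), (2, 5), (2, 6), (2, 7), (3, 4), (3, 5), (3, 6), (3, 7), (4, 4), (4, 5), (4, 6), (4, 7), (5, 4), (5, 5), (5, 6), (5, 7), (10, 4), (10, 5), (10, 6), (10, 7), (11, 4), (11, 5), (11, 6), (11, 7), (12, 4), (12, 5), (12, 6), (12, 7), (13, 4), (13, 5), (13, 6), (13, 7)]
Unfold 5 (reflect across v@4): 64 holes -> [(2, 0), (2, 1), (2, 2), (2, 3), (2, 4), (2, 5), (2, 6), (2, 7), (3, 0), (3, 1), (3, 2), (3, 3), (3, 4), (3, 5), (3, 6), (3, 7), (4, 0), (4, 1), (4, 2), (4, 3), (4, 4), (4, 5), (4, 6), (4, 7), (5, 0), (5, 1), (5, 2), (5, 3), (5, 4), (5, 5), (5, 6), (5, 7), (10, 0), (10, 1), (10, 2), (10, 3), (10, 4), (10, 5), (10, 6), (10, 7), (11, 0), (11, 1), (11, 2), (11, 3), (11, 4), (11, 5), (11, 6), (11, 7), (12, 0), (12, 1), (12, 2), (12, 3), (12, 4), (12, 5), (12, 6), (12, 7), (13, 0), (13, 1), (13, 2), (13, 3), (13, 4), (13, 5), (13, 6), (13, 7)]
Holes: [(2, 0), (2, 1), (2, 2), (2, 3), (2, 4), (2, 5), (2, 6), (2, 7), (3, 0), (3, 1), (3, 2), (3, 3), (3, 4), (3, 5), (3, 6), (3, 7), (4, 0), (4, 1), (4, 2), (4, 3), (4, 4), (4, 5), (4, 6), (4, 7), (5, 0), (5, 1), (5, 2), (5, 3), (5, 4), (5, 5), (5, 6), (5, 7), (10, 0), (10, 1), (10, 2), (10, 3), (10, 4), (10, 5), (10, 6), (10, 7), (11, 0), (11, 1), (11, 2), (11, 3), (11, 4), (11, 5), (11, 6), (11, 7), (12, 0), (12, 1), (12, 2), (12, 3), (12, 4), (12, 5), (12, 6), (12, 7), (13, 0), (13, 1), (13, 2), (13, 3), (13, 4), (13, 5), (13, 6), (13, 7)]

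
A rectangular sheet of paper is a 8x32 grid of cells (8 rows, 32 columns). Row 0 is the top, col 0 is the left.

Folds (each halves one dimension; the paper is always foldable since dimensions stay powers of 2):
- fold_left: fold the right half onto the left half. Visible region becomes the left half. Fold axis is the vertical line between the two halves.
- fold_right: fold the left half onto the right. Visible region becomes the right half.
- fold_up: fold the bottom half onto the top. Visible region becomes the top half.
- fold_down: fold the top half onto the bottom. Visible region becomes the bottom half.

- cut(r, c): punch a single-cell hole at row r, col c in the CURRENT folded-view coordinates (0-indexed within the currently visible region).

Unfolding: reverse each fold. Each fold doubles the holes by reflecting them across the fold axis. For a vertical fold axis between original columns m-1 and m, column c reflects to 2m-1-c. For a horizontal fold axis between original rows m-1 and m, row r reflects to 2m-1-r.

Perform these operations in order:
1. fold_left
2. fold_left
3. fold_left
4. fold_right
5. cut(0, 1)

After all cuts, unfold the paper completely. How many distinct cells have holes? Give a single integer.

Answer: 16

Derivation:
Op 1 fold_left: fold axis v@16; visible region now rows[0,8) x cols[0,16) = 8x16
Op 2 fold_left: fold axis v@8; visible region now rows[0,8) x cols[0,8) = 8x8
Op 3 fold_left: fold axis v@4; visible region now rows[0,8) x cols[0,4) = 8x4
Op 4 fold_right: fold axis v@2; visible region now rows[0,8) x cols[2,4) = 8x2
Op 5 cut(0, 1): punch at orig (0,3); cuts so far [(0, 3)]; region rows[0,8) x cols[2,4) = 8x2
Unfold 1 (reflect across v@2): 2 holes -> [(0, 0), (0, 3)]
Unfold 2 (reflect across v@4): 4 holes -> [(0, 0), (0, 3), (0, 4), (0, 7)]
Unfold 3 (reflect across v@8): 8 holes -> [(0, 0), (0, 3), (0, 4), (0, 7), (0, 8), (0, 11), (0, 12), (0, 15)]
Unfold 4 (reflect across v@16): 16 holes -> [(0, 0), (0, 3), (0, 4), (0, 7), (0, 8), (0, 11), (0, 12), (0, 15), (0, 16), (0, 19), (0, 20), (0, 23), (0, 24), (0, 27), (0, 28), (0, 31)]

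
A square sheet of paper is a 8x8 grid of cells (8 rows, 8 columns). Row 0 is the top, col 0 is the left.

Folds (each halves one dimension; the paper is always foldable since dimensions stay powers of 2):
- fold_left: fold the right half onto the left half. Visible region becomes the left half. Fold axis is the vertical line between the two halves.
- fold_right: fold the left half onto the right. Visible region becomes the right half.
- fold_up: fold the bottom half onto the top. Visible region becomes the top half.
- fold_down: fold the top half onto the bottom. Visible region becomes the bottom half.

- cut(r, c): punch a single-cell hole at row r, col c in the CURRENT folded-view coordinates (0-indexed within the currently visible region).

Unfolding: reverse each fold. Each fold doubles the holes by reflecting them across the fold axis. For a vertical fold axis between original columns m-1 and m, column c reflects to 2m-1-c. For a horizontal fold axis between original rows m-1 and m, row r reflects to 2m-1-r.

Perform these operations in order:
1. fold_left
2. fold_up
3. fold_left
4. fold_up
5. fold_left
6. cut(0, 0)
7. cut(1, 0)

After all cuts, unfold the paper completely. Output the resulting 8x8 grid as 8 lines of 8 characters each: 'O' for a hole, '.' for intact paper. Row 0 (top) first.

Op 1 fold_left: fold axis v@4; visible region now rows[0,8) x cols[0,4) = 8x4
Op 2 fold_up: fold axis h@4; visible region now rows[0,4) x cols[0,4) = 4x4
Op 3 fold_left: fold axis v@2; visible region now rows[0,4) x cols[0,2) = 4x2
Op 4 fold_up: fold axis h@2; visible region now rows[0,2) x cols[0,2) = 2x2
Op 5 fold_left: fold axis v@1; visible region now rows[0,2) x cols[0,1) = 2x1
Op 6 cut(0, 0): punch at orig (0,0); cuts so far [(0, 0)]; region rows[0,2) x cols[0,1) = 2x1
Op 7 cut(1, 0): punch at orig (1,0); cuts so far [(0, 0), (1, 0)]; region rows[0,2) x cols[0,1) = 2x1
Unfold 1 (reflect across v@1): 4 holes -> [(0, 0), (0, 1), (1, 0), (1, 1)]
Unfold 2 (reflect across h@2): 8 holes -> [(0, 0), (0, 1), (1, 0), (1, 1), (2, 0), (2, 1), (3, 0), (3, 1)]
Unfold 3 (reflect across v@2): 16 holes -> [(0, 0), (0, 1), (0, 2), (0, 3), (1, 0), (1, 1), (1, 2), (1, 3), (2, 0), (2, 1), (2, 2), (2, 3), (3, 0), (3, 1), (3, 2), (3, 3)]
Unfold 4 (reflect across h@4): 32 holes -> [(0, 0), (0, 1), (0, 2), (0, 3), (1, 0), (1, 1), (1, 2), (1, 3), (2, 0), (2, 1), (2, 2), (2, 3), (3, 0), (3, 1), (3, 2), (3, 3), (4, 0), (4, 1), (4, 2), (4, 3), (5, 0), (5, 1), (5, 2), (5, 3), (6, 0), (6, 1), (6, 2), (6, 3), (7, 0), (7, 1), (7, 2), (7, 3)]
Unfold 5 (reflect across v@4): 64 holes -> [(0, 0), (0, 1), (0, 2), (0, 3), (0, 4), (0, 5), (0, 6), (0, 7), (1, 0), (1, 1), (1, 2), (1, 3), (1, 4), (1, 5), (1, 6), (1, 7), (2, 0), (2, 1), (2, 2), (2, 3), (2, 4), (2, 5), (2, 6), (2, 7), (3, 0), (3, 1), (3, 2), (3, 3), (3, 4), (3, 5), (3, 6), (3, 7), (4, 0), (4, 1), (4, 2), (4, 3), (4, 4), (4, 5), (4, 6), (4, 7), (5, 0), (5, 1), (5, 2), (5, 3), (5, 4), (5, 5), (5, 6), (5, 7), (6, 0), (6, 1), (6, 2), (6, 3), (6, 4), (6, 5), (6, 6), (6, 7), (7, 0), (7, 1), (7, 2), (7, 3), (7, 4), (7, 5), (7, 6), (7, 7)]

Answer: OOOOOOOO
OOOOOOOO
OOOOOOOO
OOOOOOOO
OOOOOOOO
OOOOOOOO
OOOOOOOO
OOOOOOOO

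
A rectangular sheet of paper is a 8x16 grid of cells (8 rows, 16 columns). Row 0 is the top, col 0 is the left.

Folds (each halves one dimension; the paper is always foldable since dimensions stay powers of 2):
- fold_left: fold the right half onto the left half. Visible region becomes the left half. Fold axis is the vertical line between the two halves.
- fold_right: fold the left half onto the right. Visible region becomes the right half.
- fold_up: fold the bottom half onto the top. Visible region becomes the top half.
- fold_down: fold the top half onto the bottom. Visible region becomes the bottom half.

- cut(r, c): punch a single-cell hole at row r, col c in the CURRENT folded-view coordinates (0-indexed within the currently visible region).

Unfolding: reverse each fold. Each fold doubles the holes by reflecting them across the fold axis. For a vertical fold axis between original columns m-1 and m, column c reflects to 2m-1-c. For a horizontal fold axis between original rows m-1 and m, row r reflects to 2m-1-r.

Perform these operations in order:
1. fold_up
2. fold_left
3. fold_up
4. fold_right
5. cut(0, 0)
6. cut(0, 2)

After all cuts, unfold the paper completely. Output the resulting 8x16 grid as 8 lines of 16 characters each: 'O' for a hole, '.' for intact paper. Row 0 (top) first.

Op 1 fold_up: fold axis h@4; visible region now rows[0,4) x cols[0,16) = 4x16
Op 2 fold_left: fold axis v@8; visible region now rows[0,4) x cols[0,8) = 4x8
Op 3 fold_up: fold axis h@2; visible region now rows[0,2) x cols[0,8) = 2x8
Op 4 fold_right: fold axis v@4; visible region now rows[0,2) x cols[4,8) = 2x4
Op 5 cut(0, 0): punch at orig (0,4); cuts so far [(0, 4)]; region rows[0,2) x cols[4,8) = 2x4
Op 6 cut(0, 2): punch at orig (0,6); cuts so far [(0, 4), (0, 6)]; region rows[0,2) x cols[4,8) = 2x4
Unfold 1 (reflect across v@4): 4 holes -> [(0, 1), (0, 3), (0, 4), (0, 6)]
Unfold 2 (reflect across h@2): 8 holes -> [(0, 1), (0, 3), (0, 4), (0, 6), (3, 1), (3, 3), (3, 4), (3, 6)]
Unfold 3 (reflect across v@8): 16 holes -> [(0, 1), (0, 3), (0, 4), (0, 6), (0, 9), (0, 11), (0, 12), (0, 14), (3, 1), (3, 3), (3, 4), (3, 6), (3, 9), (3, 11), (3, 12), (3, 14)]
Unfold 4 (reflect across h@4): 32 holes -> [(0, 1), (0, 3), (0, 4), (0, 6), (0, 9), (0, 11), (0, 12), (0, 14), (3, 1), (3, 3), (3, 4), (3, 6), (3, 9), (3, 11), (3, 12), (3, 14), (4, 1), (4, 3), (4, 4), (4, 6), (4, 9), (4, 11), (4, 12), (4, 14), (7, 1), (7, 3), (7, 4), (7, 6), (7, 9), (7, 11), (7, 12), (7, 14)]

Answer: .O.OO.O..O.OO.O.
................
................
.O.OO.O..O.OO.O.
.O.OO.O..O.OO.O.
................
................
.O.OO.O..O.OO.O.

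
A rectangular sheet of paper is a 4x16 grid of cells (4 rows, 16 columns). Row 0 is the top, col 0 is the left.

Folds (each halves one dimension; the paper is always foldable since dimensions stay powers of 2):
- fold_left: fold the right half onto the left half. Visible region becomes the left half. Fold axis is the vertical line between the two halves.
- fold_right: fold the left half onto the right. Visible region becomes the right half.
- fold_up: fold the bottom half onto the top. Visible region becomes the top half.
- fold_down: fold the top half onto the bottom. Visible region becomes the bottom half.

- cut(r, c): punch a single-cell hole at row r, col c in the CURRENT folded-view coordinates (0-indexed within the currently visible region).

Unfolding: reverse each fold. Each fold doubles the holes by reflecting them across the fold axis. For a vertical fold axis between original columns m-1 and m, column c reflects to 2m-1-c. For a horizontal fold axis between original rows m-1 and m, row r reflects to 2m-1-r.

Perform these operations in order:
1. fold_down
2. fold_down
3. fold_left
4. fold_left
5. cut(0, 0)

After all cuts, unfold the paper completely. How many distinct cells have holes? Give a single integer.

Op 1 fold_down: fold axis h@2; visible region now rows[2,4) x cols[0,16) = 2x16
Op 2 fold_down: fold axis h@3; visible region now rows[3,4) x cols[0,16) = 1x16
Op 3 fold_left: fold axis v@8; visible region now rows[3,4) x cols[0,8) = 1x8
Op 4 fold_left: fold axis v@4; visible region now rows[3,4) x cols[0,4) = 1x4
Op 5 cut(0, 0): punch at orig (3,0); cuts so far [(3, 0)]; region rows[3,4) x cols[0,4) = 1x4
Unfold 1 (reflect across v@4): 2 holes -> [(3, 0), (3, 7)]
Unfold 2 (reflect across v@8): 4 holes -> [(3, 0), (3, 7), (3, 8), (3, 15)]
Unfold 3 (reflect across h@3): 8 holes -> [(2, 0), (2, 7), (2, 8), (2, 15), (3, 0), (3, 7), (3, 8), (3, 15)]
Unfold 4 (reflect across h@2): 16 holes -> [(0, 0), (0, 7), (0, 8), (0, 15), (1, 0), (1, 7), (1, 8), (1, 15), (2, 0), (2, 7), (2, 8), (2, 15), (3, 0), (3, 7), (3, 8), (3, 15)]

Answer: 16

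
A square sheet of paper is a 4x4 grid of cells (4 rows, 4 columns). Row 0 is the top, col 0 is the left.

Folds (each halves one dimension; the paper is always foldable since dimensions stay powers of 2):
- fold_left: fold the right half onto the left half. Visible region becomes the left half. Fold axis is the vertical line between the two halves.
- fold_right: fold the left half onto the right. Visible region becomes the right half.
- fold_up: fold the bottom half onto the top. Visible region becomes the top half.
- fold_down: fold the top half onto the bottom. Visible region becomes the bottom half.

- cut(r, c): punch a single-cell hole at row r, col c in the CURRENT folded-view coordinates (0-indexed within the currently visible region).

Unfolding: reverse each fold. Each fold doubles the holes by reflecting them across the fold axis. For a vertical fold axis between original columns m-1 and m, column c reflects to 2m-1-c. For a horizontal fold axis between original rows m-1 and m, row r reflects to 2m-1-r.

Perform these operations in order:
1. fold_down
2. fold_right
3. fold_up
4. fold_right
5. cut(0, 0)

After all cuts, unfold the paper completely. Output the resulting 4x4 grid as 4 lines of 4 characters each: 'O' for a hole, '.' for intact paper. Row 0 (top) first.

Answer: OOOO
OOOO
OOOO
OOOO

Derivation:
Op 1 fold_down: fold axis h@2; visible region now rows[2,4) x cols[0,4) = 2x4
Op 2 fold_right: fold axis v@2; visible region now rows[2,4) x cols[2,4) = 2x2
Op 3 fold_up: fold axis h@3; visible region now rows[2,3) x cols[2,4) = 1x2
Op 4 fold_right: fold axis v@3; visible region now rows[2,3) x cols[3,4) = 1x1
Op 5 cut(0, 0): punch at orig (2,3); cuts so far [(2, 3)]; region rows[2,3) x cols[3,4) = 1x1
Unfold 1 (reflect across v@3): 2 holes -> [(2, 2), (2, 3)]
Unfold 2 (reflect across h@3): 4 holes -> [(2, 2), (2, 3), (3, 2), (3, 3)]
Unfold 3 (reflect across v@2): 8 holes -> [(2, 0), (2, 1), (2, 2), (2, 3), (3, 0), (3, 1), (3, 2), (3, 3)]
Unfold 4 (reflect across h@2): 16 holes -> [(0, 0), (0, 1), (0, 2), (0, 3), (1, 0), (1, 1), (1, 2), (1, 3), (2, 0), (2, 1), (2, 2), (2, 3), (3, 0), (3, 1), (3, 2), (3, 3)]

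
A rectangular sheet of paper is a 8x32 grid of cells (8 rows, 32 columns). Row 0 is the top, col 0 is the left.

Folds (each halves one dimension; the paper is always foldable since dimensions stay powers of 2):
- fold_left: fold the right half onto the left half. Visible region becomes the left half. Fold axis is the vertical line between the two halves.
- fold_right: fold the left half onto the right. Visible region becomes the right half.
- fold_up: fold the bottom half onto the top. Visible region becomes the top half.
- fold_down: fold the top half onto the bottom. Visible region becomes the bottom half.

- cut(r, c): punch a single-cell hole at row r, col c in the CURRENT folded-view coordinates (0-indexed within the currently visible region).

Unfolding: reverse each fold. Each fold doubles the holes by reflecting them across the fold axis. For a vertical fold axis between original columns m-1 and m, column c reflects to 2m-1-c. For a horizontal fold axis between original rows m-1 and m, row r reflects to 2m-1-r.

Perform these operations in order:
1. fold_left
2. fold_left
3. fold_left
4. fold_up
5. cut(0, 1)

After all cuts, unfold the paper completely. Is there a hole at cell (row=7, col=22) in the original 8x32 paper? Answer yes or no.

Op 1 fold_left: fold axis v@16; visible region now rows[0,8) x cols[0,16) = 8x16
Op 2 fold_left: fold axis v@8; visible region now rows[0,8) x cols[0,8) = 8x8
Op 3 fold_left: fold axis v@4; visible region now rows[0,8) x cols[0,4) = 8x4
Op 4 fold_up: fold axis h@4; visible region now rows[0,4) x cols[0,4) = 4x4
Op 5 cut(0, 1): punch at orig (0,1); cuts so far [(0, 1)]; region rows[0,4) x cols[0,4) = 4x4
Unfold 1 (reflect across h@4): 2 holes -> [(0, 1), (7, 1)]
Unfold 2 (reflect across v@4): 4 holes -> [(0, 1), (0, 6), (7, 1), (7, 6)]
Unfold 3 (reflect across v@8): 8 holes -> [(0, 1), (0, 6), (0, 9), (0, 14), (7, 1), (7, 6), (7, 9), (7, 14)]
Unfold 4 (reflect across v@16): 16 holes -> [(0, 1), (0, 6), (0, 9), (0, 14), (0, 17), (0, 22), (0, 25), (0, 30), (7, 1), (7, 6), (7, 9), (7, 14), (7, 17), (7, 22), (7, 25), (7, 30)]
Holes: [(0, 1), (0, 6), (0, 9), (0, 14), (0, 17), (0, 22), (0, 25), (0, 30), (7, 1), (7, 6), (7, 9), (7, 14), (7, 17), (7, 22), (7, 25), (7, 30)]

Answer: yes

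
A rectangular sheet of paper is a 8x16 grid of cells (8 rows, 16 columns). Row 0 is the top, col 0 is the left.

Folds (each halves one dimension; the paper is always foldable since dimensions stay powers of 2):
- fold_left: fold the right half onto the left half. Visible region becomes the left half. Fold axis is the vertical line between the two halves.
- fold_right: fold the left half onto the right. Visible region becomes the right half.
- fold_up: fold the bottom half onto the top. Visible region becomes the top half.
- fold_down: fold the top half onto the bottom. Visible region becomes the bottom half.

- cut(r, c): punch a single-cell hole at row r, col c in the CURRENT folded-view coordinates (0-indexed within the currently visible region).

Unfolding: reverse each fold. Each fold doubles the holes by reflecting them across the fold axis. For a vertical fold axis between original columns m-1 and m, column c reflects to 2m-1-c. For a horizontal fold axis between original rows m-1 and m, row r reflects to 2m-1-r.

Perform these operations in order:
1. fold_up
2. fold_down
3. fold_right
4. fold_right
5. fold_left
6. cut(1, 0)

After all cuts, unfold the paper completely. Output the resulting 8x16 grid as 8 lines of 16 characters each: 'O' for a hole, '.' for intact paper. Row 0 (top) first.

Answer: O..OO..OO..OO..O
................
................
O..OO..OO..OO..O
O..OO..OO..OO..O
................
................
O..OO..OO..OO..O

Derivation:
Op 1 fold_up: fold axis h@4; visible region now rows[0,4) x cols[0,16) = 4x16
Op 2 fold_down: fold axis h@2; visible region now rows[2,4) x cols[0,16) = 2x16
Op 3 fold_right: fold axis v@8; visible region now rows[2,4) x cols[8,16) = 2x8
Op 4 fold_right: fold axis v@12; visible region now rows[2,4) x cols[12,16) = 2x4
Op 5 fold_left: fold axis v@14; visible region now rows[2,4) x cols[12,14) = 2x2
Op 6 cut(1, 0): punch at orig (3,12); cuts so far [(3, 12)]; region rows[2,4) x cols[12,14) = 2x2
Unfold 1 (reflect across v@14): 2 holes -> [(3, 12), (3, 15)]
Unfold 2 (reflect across v@12): 4 holes -> [(3, 8), (3, 11), (3, 12), (3, 15)]
Unfold 3 (reflect across v@8): 8 holes -> [(3, 0), (3, 3), (3, 4), (3, 7), (3, 8), (3, 11), (3, 12), (3, 15)]
Unfold 4 (reflect across h@2): 16 holes -> [(0, 0), (0, 3), (0, 4), (0, 7), (0, 8), (0, 11), (0, 12), (0, 15), (3, 0), (3, 3), (3, 4), (3, 7), (3, 8), (3, 11), (3, 12), (3, 15)]
Unfold 5 (reflect across h@4): 32 holes -> [(0, 0), (0, 3), (0, 4), (0, 7), (0, 8), (0, 11), (0, 12), (0, 15), (3, 0), (3, 3), (3, 4), (3, 7), (3, 8), (3, 11), (3, 12), (3, 15), (4, 0), (4, 3), (4, 4), (4, 7), (4, 8), (4, 11), (4, 12), (4, 15), (7, 0), (7, 3), (7, 4), (7, 7), (7, 8), (7, 11), (7, 12), (7, 15)]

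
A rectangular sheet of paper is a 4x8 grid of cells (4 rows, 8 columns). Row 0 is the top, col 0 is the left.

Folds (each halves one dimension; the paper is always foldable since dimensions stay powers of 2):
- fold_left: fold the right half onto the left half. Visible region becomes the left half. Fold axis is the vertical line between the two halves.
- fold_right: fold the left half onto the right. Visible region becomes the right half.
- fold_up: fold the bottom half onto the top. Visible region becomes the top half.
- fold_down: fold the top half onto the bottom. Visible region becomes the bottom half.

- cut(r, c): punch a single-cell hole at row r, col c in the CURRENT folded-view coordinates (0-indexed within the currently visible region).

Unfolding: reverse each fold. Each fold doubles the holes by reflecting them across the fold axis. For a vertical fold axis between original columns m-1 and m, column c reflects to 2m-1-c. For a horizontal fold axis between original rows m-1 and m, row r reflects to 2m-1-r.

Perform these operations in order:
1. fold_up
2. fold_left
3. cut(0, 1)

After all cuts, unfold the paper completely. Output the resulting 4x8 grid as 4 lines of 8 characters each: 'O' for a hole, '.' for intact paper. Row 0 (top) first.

Op 1 fold_up: fold axis h@2; visible region now rows[0,2) x cols[0,8) = 2x8
Op 2 fold_left: fold axis v@4; visible region now rows[0,2) x cols[0,4) = 2x4
Op 3 cut(0, 1): punch at orig (0,1); cuts so far [(0, 1)]; region rows[0,2) x cols[0,4) = 2x4
Unfold 1 (reflect across v@4): 2 holes -> [(0, 1), (0, 6)]
Unfold 2 (reflect across h@2): 4 holes -> [(0, 1), (0, 6), (3, 1), (3, 6)]

Answer: .O....O.
........
........
.O....O.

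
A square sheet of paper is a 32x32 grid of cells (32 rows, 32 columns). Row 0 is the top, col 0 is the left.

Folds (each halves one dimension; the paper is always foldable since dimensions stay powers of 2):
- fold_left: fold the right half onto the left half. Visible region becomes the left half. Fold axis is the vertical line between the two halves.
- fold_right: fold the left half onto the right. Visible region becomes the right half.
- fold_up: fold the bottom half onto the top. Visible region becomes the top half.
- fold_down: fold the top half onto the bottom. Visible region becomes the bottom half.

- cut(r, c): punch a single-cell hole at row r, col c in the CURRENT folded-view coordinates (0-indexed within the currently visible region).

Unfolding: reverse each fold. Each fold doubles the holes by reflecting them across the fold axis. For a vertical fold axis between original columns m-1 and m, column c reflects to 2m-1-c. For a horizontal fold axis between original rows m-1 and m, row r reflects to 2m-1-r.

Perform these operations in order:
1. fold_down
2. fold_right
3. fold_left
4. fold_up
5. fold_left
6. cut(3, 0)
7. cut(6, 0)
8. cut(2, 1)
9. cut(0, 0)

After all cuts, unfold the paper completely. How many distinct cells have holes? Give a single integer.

Answer: 128

Derivation:
Op 1 fold_down: fold axis h@16; visible region now rows[16,32) x cols[0,32) = 16x32
Op 2 fold_right: fold axis v@16; visible region now rows[16,32) x cols[16,32) = 16x16
Op 3 fold_left: fold axis v@24; visible region now rows[16,32) x cols[16,24) = 16x8
Op 4 fold_up: fold axis h@24; visible region now rows[16,24) x cols[16,24) = 8x8
Op 5 fold_left: fold axis v@20; visible region now rows[16,24) x cols[16,20) = 8x4
Op 6 cut(3, 0): punch at orig (19,16); cuts so far [(19, 16)]; region rows[16,24) x cols[16,20) = 8x4
Op 7 cut(6, 0): punch at orig (22,16); cuts so far [(19, 16), (22, 16)]; region rows[16,24) x cols[16,20) = 8x4
Op 8 cut(2, 1): punch at orig (18,17); cuts so far [(18, 17), (19, 16), (22, 16)]; region rows[16,24) x cols[16,20) = 8x4
Op 9 cut(0, 0): punch at orig (16,16); cuts so far [(16, 16), (18, 17), (19, 16), (22, 16)]; region rows[16,24) x cols[16,20) = 8x4
Unfold 1 (reflect across v@20): 8 holes -> [(16, 16), (16, 23), (18, 17), (18, 22), (19, 16), (19, 23), (22, 16), (22, 23)]
Unfold 2 (reflect across h@24): 16 holes -> [(16, 16), (16, 23), (18, 17), (18, 22), (19, 16), (19, 23), (22, 16), (22, 23), (25, 16), (25, 23), (28, 16), (28, 23), (29, 17), (29, 22), (31, 16), (31, 23)]
Unfold 3 (reflect across v@24): 32 holes -> [(16, 16), (16, 23), (16, 24), (16, 31), (18, 17), (18, 22), (18, 25), (18, 30), (19, 16), (19, 23), (19, 24), (19, 31), (22, 16), (22, 23), (22, 24), (22, 31), (25, 16), (25, 23), (25, 24), (25, 31), (28, 16), (28, 23), (28, 24), (28, 31), (29, 17), (29, 22), (29, 25), (29, 30), (31, 16), (31, 23), (31, 24), (31, 31)]
Unfold 4 (reflect across v@16): 64 holes -> [(16, 0), (16, 7), (16, 8), (16, 15), (16, 16), (16, 23), (16, 24), (16, 31), (18, 1), (18, 6), (18, 9), (18, 14), (18, 17), (18, 22), (18, 25), (18, 30), (19, 0), (19, 7), (19, 8), (19, 15), (19, 16), (19, 23), (19, 24), (19, 31), (22, 0), (22, 7), (22, 8), (22, 15), (22, 16), (22, 23), (22, 24), (22, 31), (25, 0), (25, 7), (25, 8), (25, 15), (25, 16), (25, 23), (25, 24), (25, 31), (28, 0), (28, 7), (28, 8), (28, 15), (28, 16), (28, 23), (28, 24), (28, 31), (29, 1), (29, 6), (29, 9), (29, 14), (29, 17), (29, 22), (29, 25), (29, 30), (31, 0), (31, 7), (31, 8), (31, 15), (31, 16), (31, 23), (31, 24), (31, 31)]
Unfold 5 (reflect across h@16): 128 holes -> [(0, 0), (0, 7), (0, 8), (0, 15), (0, 16), (0, 23), (0, 24), (0, 31), (2, 1), (2, 6), (2, 9), (2, 14), (2, 17), (2, 22), (2, 25), (2, 30), (3, 0), (3, 7), (3, 8), (3, 15), (3, 16), (3, 23), (3, 24), (3, 31), (6, 0), (6, 7), (6, 8), (6, 15), (6, 16), (6, 23), (6, 24), (6, 31), (9, 0), (9, 7), (9, 8), (9, 15), (9, 16), (9, 23), (9, 24), (9, 31), (12, 0), (12, 7), (12, 8), (12, 15), (12, 16), (12, 23), (12, 24), (12, 31), (13, 1), (13, 6), (13, 9), (13, 14), (13, 17), (13, 22), (13, 25), (13, 30), (15, 0), (15, 7), (15, 8), (15, 15), (15, 16), (15, 23), (15, 24), (15, 31), (16, 0), (16, 7), (16, 8), (16, 15), (16, 16), (16, 23), (16, 24), (16, 31), (18, 1), (18, 6), (18, 9), (18, 14), (18, 17), (18, 22), (18, 25), (18, 30), (19, 0), (19, 7), (19, 8), (19, 15), (19, 16), (19, 23), (19, 24), (19, 31), (22, 0), (22, 7), (22, 8), (22, 15), (22, 16), (22, 23), (22, 24), (22, 31), (25, 0), (25, 7), (25, 8), (25, 15), (25, 16), (25, 23), (25, 24), (25, 31), (28, 0), (28, 7), (28, 8), (28, 15), (28, 16), (28, 23), (28, 24), (28, 31), (29, 1), (29, 6), (29, 9), (29, 14), (29, 17), (29, 22), (29, 25), (29, 30), (31, 0), (31, 7), (31, 8), (31, 15), (31, 16), (31, 23), (31, 24), (31, 31)]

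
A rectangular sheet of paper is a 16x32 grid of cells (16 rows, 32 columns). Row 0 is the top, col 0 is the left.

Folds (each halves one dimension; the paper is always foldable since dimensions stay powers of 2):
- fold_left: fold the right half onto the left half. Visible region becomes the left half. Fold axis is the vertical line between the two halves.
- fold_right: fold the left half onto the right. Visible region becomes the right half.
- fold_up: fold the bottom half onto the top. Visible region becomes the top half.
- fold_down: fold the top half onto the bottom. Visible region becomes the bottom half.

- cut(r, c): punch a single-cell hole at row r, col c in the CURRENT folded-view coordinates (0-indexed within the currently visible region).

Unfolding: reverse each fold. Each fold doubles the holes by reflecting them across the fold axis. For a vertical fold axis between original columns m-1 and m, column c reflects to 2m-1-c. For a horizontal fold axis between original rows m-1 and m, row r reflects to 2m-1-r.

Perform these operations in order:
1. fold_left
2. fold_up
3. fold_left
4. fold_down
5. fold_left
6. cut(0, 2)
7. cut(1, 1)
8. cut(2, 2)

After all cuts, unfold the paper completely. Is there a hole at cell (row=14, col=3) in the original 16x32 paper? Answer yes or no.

Op 1 fold_left: fold axis v@16; visible region now rows[0,16) x cols[0,16) = 16x16
Op 2 fold_up: fold axis h@8; visible region now rows[0,8) x cols[0,16) = 8x16
Op 3 fold_left: fold axis v@8; visible region now rows[0,8) x cols[0,8) = 8x8
Op 4 fold_down: fold axis h@4; visible region now rows[4,8) x cols[0,8) = 4x8
Op 5 fold_left: fold axis v@4; visible region now rows[4,8) x cols[0,4) = 4x4
Op 6 cut(0, 2): punch at orig (4,2); cuts so far [(4, 2)]; region rows[4,8) x cols[0,4) = 4x4
Op 7 cut(1, 1): punch at orig (5,1); cuts so far [(4, 2), (5, 1)]; region rows[4,8) x cols[0,4) = 4x4
Op 8 cut(2, 2): punch at orig (6,2); cuts so far [(4, 2), (5, 1), (6, 2)]; region rows[4,8) x cols[0,4) = 4x4
Unfold 1 (reflect across v@4): 6 holes -> [(4, 2), (4, 5), (5, 1), (5, 6), (6, 2), (6, 5)]
Unfold 2 (reflect across h@4): 12 holes -> [(1, 2), (1, 5), (2, 1), (2, 6), (3, 2), (3, 5), (4, 2), (4, 5), (5, 1), (5, 6), (6, 2), (6, 5)]
Unfold 3 (reflect across v@8): 24 holes -> [(1, 2), (1, 5), (1, 10), (1, 13), (2, 1), (2, 6), (2, 9), (2, 14), (3, 2), (3, 5), (3, 10), (3, 13), (4, 2), (4, 5), (4, 10), (4, 13), (5, 1), (5, 6), (5, 9), (5, 14), (6, 2), (6, 5), (6, 10), (6, 13)]
Unfold 4 (reflect across h@8): 48 holes -> [(1, 2), (1, 5), (1, 10), (1, 13), (2, 1), (2, 6), (2, 9), (2, 14), (3, 2), (3, 5), (3, 10), (3, 13), (4, 2), (4, 5), (4, 10), (4, 13), (5, 1), (5, 6), (5, 9), (5, 14), (6, 2), (6, 5), (6, 10), (6, 13), (9, 2), (9, 5), (9, 10), (9, 13), (10, 1), (10, 6), (10, 9), (10, 14), (11, 2), (11, 5), (11, 10), (11, 13), (12, 2), (12, 5), (12, 10), (12, 13), (13, 1), (13, 6), (13, 9), (13, 14), (14, 2), (14, 5), (14, 10), (14, 13)]
Unfold 5 (reflect across v@16): 96 holes -> [(1, 2), (1, 5), (1, 10), (1, 13), (1, 18), (1, 21), (1, 26), (1, 29), (2, 1), (2, 6), (2, 9), (2, 14), (2, 17), (2, 22), (2, 25), (2, 30), (3, 2), (3, 5), (3, 10), (3, 13), (3, 18), (3, 21), (3, 26), (3, 29), (4, 2), (4, 5), (4, 10), (4, 13), (4, 18), (4, 21), (4, 26), (4, 29), (5, 1), (5, 6), (5, 9), (5, 14), (5, 17), (5, 22), (5, 25), (5, 30), (6, 2), (6, 5), (6, 10), (6, 13), (6, 18), (6, 21), (6, 26), (6, 29), (9, 2), (9, 5), (9, 10), (9, 13), (9, 18), (9, 21), (9, 26), (9, 29), (10, 1), (10, 6), (10, 9), (10, 14), (10, 17), (10, 22), (10, 25), (10, 30), (11, 2), (11, 5), (11, 10), (11, 13), (11, 18), (11, 21), (11, 26), (11, 29), (12, 2), (12, 5), (12, 10), (12, 13), (12, 18), (12, 21), (12, 26), (12, 29), (13, 1), (13, 6), (13, 9), (13, 14), (13, 17), (13, 22), (13, 25), (13, 30), (14, 2), (14, 5), (14, 10), (14, 13), (14, 18), (14, 21), (14, 26), (14, 29)]
Holes: [(1, 2), (1, 5), (1, 10), (1, 13), (1, 18), (1, 21), (1, 26), (1, 29), (2, 1), (2, 6), (2, 9), (2, 14), (2, 17), (2, 22), (2, 25), (2, 30), (3, 2), (3, 5), (3, 10), (3, 13), (3, 18), (3, 21), (3, 26), (3, 29), (4, 2), (4, 5), (4, 10), (4, 13), (4, 18), (4, 21), (4, 26), (4, 29), (5, 1), (5, 6), (5, 9), (5, 14), (5, 17), (5, 22), (5, 25), (5, 30), (6, 2), (6, 5), (6, 10), (6, 13), (6, 18), (6, 21), (6, 26), (6, 29), (9, 2), (9, 5), (9, 10), (9, 13), (9, 18), (9, 21), (9, 26), (9, 29), (10, 1), (10, 6), (10, 9), (10, 14), (10, 17), (10, 22), (10, 25), (10, 30), (11, 2), (11, 5), (11, 10), (11, 13), (11, 18), (11, 21), (11, 26), (11, 29), (12, 2), (12, 5), (12, 10), (12, 13), (12, 18), (12, 21), (12, 26), (12, 29), (13, 1), (13, 6), (13, 9), (13, 14), (13, 17), (13, 22), (13, 25), (13, 30), (14, 2), (14, 5), (14, 10), (14, 13), (14, 18), (14, 21), (14, 26), (14, 29)]

Answer: no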